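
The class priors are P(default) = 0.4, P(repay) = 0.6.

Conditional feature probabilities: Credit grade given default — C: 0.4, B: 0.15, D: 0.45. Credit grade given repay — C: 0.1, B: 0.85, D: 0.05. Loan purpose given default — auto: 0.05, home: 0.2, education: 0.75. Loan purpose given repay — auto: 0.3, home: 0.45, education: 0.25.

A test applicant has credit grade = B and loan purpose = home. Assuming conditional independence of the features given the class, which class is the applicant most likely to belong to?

default: 0.4 × 0.15 × 0.2 = 0.012
repay: 0.6 × 0.85 × 0.45 = 0.2295
Highest score → repay.

repay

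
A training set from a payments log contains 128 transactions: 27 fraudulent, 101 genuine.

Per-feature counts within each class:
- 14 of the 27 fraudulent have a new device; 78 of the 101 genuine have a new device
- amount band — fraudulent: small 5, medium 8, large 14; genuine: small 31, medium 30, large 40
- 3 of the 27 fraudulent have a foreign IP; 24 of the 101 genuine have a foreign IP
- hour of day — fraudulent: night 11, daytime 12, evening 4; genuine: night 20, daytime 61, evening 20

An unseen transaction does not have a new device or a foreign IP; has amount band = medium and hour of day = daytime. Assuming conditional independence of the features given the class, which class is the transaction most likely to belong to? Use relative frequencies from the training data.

fraudulent: (27/128) × (13/27) × (8/27) × (24/27) × (12/27) ≈ 0.0118884
genuine: (101/128) × (23/101) × (30/101) × (77/101) × (61/101) ≈ 0.0245751
Highest score → genuine.

genuine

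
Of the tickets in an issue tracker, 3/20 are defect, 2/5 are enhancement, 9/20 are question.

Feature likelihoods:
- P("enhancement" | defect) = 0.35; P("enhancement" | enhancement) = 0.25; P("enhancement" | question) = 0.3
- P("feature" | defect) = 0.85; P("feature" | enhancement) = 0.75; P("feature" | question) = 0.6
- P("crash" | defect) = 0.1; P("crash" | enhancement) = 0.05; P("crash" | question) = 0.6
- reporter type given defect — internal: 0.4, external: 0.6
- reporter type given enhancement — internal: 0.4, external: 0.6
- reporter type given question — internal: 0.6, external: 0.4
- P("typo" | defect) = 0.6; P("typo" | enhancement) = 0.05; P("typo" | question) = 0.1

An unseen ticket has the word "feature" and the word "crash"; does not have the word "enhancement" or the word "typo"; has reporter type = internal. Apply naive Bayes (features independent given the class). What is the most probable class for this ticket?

question

defect: 0.15 × (1−0.35) × 0.85 × 0.1 × 0.4 × (1−0.6) = 0.001326
enhancement: 0.4 × (1−0.25) × 0.75 × 0.05 × 0.4 × (1−0.05) = 0.004275
question: 0.45 × (1−0.3) × 0.6 × 0.6 × 0.6 × (1−0.1) = 0.061236
Highest score → question.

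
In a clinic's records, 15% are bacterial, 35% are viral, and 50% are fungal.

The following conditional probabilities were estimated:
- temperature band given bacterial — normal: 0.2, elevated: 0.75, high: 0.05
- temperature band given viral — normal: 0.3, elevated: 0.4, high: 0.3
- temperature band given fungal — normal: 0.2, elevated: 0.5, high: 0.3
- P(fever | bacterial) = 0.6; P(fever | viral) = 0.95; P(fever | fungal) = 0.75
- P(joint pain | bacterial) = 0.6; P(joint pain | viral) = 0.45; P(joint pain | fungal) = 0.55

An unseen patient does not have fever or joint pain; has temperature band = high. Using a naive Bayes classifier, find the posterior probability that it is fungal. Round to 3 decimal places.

bacterial: 0.15 × 0.05 × (1−0.6) × (1−0.6) = 0.0012
viral: 0.35 × 0.3 × (1−0.95) × (1−0.45) = 0.0028875
fungal: 0.5 × 0.3 × (1−0.75) × (1−0.55) = 0.016875
P(fungal | x) = 0.016875 / 0.0209625 ≈ 0.805

0.805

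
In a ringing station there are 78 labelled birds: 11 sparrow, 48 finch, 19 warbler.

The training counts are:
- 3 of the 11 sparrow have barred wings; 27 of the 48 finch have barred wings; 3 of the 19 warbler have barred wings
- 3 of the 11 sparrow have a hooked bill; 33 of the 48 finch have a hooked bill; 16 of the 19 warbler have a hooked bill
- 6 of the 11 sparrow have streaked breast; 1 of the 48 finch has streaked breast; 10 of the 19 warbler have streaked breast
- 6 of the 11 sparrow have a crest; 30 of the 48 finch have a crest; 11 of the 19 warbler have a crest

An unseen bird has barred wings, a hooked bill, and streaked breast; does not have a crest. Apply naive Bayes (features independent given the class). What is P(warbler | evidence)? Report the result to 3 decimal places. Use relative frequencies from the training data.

sparrow: (11/78) × (3/11) × (3/11) × (6/11) × (5/11) ≈ 0.00260071
finch: (48/78) × (27/48) × (33/48) × (1/48) × (18/48) ≈ 0.00185922
warbler: (19/78) × (3/19) × (16/19) × (10/19) × (8/19) ≈ 0.00717754
P(warbler | x) = 0.00717754 / 0.01163747 ≈ 0.617

0.617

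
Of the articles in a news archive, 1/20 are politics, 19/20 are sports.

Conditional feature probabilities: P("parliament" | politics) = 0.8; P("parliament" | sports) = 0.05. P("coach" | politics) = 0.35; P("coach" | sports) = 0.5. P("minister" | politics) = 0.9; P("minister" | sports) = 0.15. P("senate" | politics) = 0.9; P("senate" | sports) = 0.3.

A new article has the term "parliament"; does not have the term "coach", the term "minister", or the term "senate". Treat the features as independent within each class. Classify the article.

sports

politics: 0.05 × 0.8 × (1−0.35) × (1−0.9) × (1−0.9) = 0.00026
sports: 0.95 × 0.05 × (1−0.5) × (1−0.15) × (1−0.3) = 0.01413125
Highest score → sports.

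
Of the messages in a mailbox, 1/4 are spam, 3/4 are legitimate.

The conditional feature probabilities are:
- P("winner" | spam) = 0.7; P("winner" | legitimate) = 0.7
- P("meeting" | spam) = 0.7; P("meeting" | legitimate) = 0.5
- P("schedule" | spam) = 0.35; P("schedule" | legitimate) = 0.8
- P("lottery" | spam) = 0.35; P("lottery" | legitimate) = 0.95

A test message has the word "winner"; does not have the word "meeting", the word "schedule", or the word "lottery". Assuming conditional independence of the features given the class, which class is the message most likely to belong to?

spam

spam: 0.25 × 0.7 × (1−0.7) × (1−0.35) × (1−0.35) = 0.02218125
legitimate: 0.75 × 0.7 × (1−0.5) × (1−0.8) × (1−0.95) = 0.002625
Highest score → spam.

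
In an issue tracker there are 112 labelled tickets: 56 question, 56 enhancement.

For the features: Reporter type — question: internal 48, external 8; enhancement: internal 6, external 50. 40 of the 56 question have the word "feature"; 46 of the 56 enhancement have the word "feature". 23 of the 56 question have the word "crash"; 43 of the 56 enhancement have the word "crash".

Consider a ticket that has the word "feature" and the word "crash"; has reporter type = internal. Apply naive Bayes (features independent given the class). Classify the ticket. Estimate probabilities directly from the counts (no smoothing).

question: (56/112) × (48/56) × (40/56) × (23/56) ≈ 0.125729
enhancement: (56/112) × (6/56) × (46/56) × (43/56) ≈ 0.0337896
Highest score → question.

question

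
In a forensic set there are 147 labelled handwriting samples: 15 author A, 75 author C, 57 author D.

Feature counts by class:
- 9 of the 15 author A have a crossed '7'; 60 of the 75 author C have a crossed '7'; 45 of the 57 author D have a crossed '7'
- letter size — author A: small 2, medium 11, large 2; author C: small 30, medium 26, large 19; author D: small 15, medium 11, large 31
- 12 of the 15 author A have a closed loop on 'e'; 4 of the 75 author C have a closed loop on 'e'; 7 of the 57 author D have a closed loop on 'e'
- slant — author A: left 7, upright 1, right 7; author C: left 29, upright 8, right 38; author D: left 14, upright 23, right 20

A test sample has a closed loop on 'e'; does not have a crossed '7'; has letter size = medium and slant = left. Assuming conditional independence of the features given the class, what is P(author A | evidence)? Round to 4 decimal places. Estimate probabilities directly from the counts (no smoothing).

0.9027

author A: (15/147) × (6/15) × (11/15) × (12/15) × (7/15) ≈ 0.0111746
author C: (75/147) × (15/75) × (26/75) × (4/75) × (29/75) ≈ 0.000729494
author D: (57/147) × (12/57) × (11/57) × (7/57) × (14/57) ≈ 0.00047518
P(author A | x) = 0.0111746 / 0.012379274 ≈ 0.9027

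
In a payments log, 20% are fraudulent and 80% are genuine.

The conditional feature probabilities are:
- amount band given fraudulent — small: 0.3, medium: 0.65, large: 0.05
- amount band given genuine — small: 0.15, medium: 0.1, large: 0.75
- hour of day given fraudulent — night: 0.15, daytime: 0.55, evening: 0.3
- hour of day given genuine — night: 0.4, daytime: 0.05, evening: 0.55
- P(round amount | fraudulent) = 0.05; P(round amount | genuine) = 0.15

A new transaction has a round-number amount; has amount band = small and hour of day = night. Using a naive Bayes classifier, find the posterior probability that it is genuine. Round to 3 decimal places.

fraudulent: 0.2 × 0.3 × 0.15 × 0.05 = 0.00045
genuine: 0.8 × 0.15 × 0.4 × 0.15 = 0.0072
P(genuine | x) = 0.0072 / 0.00765 ≈ 0.941

0.941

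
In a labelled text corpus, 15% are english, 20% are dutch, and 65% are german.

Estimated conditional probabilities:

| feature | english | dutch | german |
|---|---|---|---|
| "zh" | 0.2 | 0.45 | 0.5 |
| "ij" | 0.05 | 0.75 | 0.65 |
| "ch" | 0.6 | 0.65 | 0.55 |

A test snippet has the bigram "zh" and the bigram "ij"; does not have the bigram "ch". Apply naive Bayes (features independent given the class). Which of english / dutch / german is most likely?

english: 0.15 × 0.2 × 0.05 × (1−0.6) = 0.0006
dutch: 0.2 × 0.45 × 0.75 × (1−0.65) = 0.023625
german: 0.65 × 0.5 × 0.65 × (1−0.55) = 0.0950625
Highest score → german.

german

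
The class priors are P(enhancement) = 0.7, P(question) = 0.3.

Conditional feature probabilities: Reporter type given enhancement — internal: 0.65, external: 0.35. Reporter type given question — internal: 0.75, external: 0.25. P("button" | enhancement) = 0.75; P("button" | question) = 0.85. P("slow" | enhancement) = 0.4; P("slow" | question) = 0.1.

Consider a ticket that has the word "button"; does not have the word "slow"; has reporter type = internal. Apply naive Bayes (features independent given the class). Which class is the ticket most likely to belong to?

enhancement: 0.7 × 0.65 × 0.75 × (1−0.4) = 0.20475
question: 0.3 × 0.75 × 0.85 × (1−0.1) = 0.172125
Highest score → enhancement.

enhancement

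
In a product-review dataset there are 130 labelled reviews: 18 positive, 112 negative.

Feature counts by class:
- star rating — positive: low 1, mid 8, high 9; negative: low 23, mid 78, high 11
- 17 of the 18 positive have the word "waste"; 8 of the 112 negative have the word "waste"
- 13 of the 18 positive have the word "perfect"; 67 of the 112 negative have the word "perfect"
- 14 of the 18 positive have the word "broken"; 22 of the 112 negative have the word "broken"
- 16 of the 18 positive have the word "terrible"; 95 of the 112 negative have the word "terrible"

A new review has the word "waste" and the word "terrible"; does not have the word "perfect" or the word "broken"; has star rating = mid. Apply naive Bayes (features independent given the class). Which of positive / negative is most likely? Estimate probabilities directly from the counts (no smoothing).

negative

positive: (18/130) × (8/18) × (17/18) × (5/18) × (4/18) × (16/18) ≈ 0.00318901
negative: (112/130) × (78/112) × (8/112) × (45/112) × (90/112) × (95/112) ≈ 0.0117367
Highest score → negative.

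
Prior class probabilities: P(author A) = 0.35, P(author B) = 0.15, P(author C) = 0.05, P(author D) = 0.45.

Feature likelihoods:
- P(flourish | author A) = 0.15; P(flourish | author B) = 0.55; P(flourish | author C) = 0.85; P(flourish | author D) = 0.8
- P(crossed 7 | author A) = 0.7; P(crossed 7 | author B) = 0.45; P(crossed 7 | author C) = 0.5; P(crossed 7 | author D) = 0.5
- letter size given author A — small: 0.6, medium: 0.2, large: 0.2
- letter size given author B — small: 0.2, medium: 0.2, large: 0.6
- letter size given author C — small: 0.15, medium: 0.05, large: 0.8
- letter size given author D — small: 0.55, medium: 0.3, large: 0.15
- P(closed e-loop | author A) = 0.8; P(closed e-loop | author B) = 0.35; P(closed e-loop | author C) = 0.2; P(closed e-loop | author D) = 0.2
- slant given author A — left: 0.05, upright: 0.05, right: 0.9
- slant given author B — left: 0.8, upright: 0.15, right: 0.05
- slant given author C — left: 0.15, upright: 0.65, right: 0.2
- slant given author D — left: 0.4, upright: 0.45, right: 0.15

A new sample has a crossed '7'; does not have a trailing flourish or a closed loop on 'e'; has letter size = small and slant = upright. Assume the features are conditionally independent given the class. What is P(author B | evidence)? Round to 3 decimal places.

author A: 0.35 × (1−0.15) × 0.7 × 0.6 × (1−0.8) × 0.05 = 0.0012495
author B: 0.15 × (1−0.55) × 0.45 × 0.2 × (1−0.35) × 0.15 = 0.0005923125
author C: 0.05 × (1−0.85) × 0.5 × 0.15 × (1−0.2) × 0.65 = 0.0002925
author D: 0.45 × (1−0.8) × 0.5 × 0.55 × (1−0.2) × 0.45 = 0.00891
P(author B | x) = 0.0005923125 / 0.0110443125 ≈ 0.054

0.054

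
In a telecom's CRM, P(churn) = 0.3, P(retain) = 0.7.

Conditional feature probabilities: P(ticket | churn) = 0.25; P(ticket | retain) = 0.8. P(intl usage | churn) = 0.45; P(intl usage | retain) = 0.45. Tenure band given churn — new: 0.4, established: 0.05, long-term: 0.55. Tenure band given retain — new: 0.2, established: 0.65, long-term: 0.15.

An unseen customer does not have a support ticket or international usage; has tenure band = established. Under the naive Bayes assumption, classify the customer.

retain

churn: 0.3 × (1−0.25) × (1−0.45) × 0.05 = 0.0061875
retain: 0.7 × (1−0.8) × (1−0.45) × 0.65 = 0.05005
Highest score → retain.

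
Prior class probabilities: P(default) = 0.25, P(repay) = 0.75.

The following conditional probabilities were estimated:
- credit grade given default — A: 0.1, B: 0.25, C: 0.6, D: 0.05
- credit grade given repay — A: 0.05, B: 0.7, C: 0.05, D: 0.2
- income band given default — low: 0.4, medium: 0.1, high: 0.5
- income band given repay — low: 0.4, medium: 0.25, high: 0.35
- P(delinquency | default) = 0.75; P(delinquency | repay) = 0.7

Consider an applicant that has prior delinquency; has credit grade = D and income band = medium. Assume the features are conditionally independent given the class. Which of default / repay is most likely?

default: 0.25 × 0.05 × 0.1 × 0.75 = 0.0009375
repay: 0.75 × 0.2 × 0.25 × 0.7 = 0.02625
Highest score → repay.

repay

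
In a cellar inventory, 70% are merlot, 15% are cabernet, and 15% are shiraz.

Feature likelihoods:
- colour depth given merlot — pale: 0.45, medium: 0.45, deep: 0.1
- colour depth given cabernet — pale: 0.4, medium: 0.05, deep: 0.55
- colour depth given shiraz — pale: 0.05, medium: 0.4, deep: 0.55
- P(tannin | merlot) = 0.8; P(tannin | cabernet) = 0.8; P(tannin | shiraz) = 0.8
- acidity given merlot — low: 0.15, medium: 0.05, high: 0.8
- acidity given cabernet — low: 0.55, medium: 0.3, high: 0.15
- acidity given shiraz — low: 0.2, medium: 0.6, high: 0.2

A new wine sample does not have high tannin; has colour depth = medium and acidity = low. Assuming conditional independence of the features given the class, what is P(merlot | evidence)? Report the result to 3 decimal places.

merlot: 0.7 × 0.45 × (1−0.8) × 0.15 = 0.00945
cabernet: 0.15 × 0.05 × (1−0.8) × 0.55 = 0.000825
shiraz: 0.15 × 0.4 × (1−0.8) × 0.2 = 0.0024
P(merlot | x) = 0.00945 / 0.012675 ≈ 0.746

0.746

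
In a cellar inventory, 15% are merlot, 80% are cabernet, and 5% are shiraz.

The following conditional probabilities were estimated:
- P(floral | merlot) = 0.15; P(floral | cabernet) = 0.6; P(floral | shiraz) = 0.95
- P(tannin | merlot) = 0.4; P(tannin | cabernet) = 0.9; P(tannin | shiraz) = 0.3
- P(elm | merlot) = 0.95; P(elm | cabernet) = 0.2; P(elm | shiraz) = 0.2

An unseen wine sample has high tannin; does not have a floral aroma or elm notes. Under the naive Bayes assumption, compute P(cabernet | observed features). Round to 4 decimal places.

0.9865

merlot: 0.15 × (1−0.15) × 0.4 × (1−0.95) = 0.00255
cabernet: 0.8 × (1−0.6) × 0.9 × (1−0.2) = 0.2304
shiraz: 0.05 × (1−0.95) × 0.3 × (1−0.2) = 0.0006
P(cabernet | x) = 0.2304 / 0.23355 ≈ 0.9865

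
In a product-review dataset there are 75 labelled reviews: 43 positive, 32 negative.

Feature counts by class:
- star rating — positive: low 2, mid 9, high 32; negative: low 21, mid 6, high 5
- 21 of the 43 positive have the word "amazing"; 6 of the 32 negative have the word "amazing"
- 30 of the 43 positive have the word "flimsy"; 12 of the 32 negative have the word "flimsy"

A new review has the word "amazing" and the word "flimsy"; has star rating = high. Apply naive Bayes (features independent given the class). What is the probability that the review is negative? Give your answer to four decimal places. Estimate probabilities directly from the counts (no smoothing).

positive: (43/75) × (32/43) × (21/43) × (30/43) ≈ 0.145376
negative: (32/75) × (5/32) × (6/32) × (12/32) = 0.0046875
P(negative | x) = 0.0046875 / 0.1500635 ≈ 0.0312

0.0312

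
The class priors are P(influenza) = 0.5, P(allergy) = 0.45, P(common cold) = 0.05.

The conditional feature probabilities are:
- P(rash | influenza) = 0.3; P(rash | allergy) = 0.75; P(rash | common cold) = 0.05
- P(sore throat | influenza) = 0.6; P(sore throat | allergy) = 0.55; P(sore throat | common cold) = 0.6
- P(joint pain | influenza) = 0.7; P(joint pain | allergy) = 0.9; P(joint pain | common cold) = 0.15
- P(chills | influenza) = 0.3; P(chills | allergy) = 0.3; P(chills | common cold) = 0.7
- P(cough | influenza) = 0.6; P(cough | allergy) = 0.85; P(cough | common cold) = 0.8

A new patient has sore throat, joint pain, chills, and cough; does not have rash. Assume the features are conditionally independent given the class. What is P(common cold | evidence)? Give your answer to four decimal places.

0.0556

influenza: 0.5 × (1−0.3) × 0.6 × 0.7 × 0.3 × 0.6 = 0.02646
allergy: 0.45 × (1−0.75) × 0.55 × 0.9 × 0.3 × 0.85 = 0.0142003125
common cold: 0.05 × (1−0.05) × 0.6 × 0.15 × 0.7 × 0.8 = 0.002394
P(common cold | x) = 0.002394 / 0.0430543125 ≈ 0.0556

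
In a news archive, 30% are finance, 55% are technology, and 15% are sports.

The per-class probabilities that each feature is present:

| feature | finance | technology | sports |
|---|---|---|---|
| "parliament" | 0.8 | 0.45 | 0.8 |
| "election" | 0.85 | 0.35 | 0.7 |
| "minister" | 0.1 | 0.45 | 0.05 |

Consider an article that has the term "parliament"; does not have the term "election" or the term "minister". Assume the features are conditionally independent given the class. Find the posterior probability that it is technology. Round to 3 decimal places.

finance: 0.3 × 0.8 × (1−0.85) × (1−0.1) = 0.0324
technology: 0.55 × 0.45 × (1−0.35) × (1−0.45) = 0.08848125
sports: 0.15 × 0.8 × (1−0.7) × (1−0.05) = 0.0342
P(technology | x) = 0.08848125 / 0.15508125 ≈ 0.571

0.571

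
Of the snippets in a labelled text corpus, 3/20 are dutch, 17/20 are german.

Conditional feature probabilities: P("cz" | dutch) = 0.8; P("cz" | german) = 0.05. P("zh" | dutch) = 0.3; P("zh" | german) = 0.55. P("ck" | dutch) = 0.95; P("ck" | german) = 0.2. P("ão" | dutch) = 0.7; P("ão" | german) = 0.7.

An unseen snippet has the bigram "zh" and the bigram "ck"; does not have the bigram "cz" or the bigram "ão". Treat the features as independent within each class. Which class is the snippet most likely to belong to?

german

dutch: 0.15 × (1−0.8) × 0.3 × 0.95 × (1−0.7) = 0.002565
german: 0.85 × (1−0.05) × 0.55 × 0.2 × (1−0.7) = 0.0266475
Highest score → german.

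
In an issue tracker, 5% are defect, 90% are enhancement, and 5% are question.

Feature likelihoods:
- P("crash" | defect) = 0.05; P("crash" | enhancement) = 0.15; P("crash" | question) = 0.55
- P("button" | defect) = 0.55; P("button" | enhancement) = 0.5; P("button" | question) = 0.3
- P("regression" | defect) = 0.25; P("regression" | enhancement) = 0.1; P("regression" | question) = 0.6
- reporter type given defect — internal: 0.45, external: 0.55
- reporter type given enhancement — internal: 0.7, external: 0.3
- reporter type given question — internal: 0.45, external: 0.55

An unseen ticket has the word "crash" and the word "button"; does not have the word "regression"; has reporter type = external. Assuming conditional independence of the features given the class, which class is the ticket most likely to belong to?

defect: 0.05 × 0.05 × 0.55 × (1−0.25) × 0.55 = 0.0005671875
enhancement: 0.9 × 0.15 × 0.5 × (1−0.1) × 0.3 = 0.018225
question: 0.05 × 0.55 × 0.3 × (1−0.6) × 0.55 = 0.001815
Highest score → enhancement.

enhancement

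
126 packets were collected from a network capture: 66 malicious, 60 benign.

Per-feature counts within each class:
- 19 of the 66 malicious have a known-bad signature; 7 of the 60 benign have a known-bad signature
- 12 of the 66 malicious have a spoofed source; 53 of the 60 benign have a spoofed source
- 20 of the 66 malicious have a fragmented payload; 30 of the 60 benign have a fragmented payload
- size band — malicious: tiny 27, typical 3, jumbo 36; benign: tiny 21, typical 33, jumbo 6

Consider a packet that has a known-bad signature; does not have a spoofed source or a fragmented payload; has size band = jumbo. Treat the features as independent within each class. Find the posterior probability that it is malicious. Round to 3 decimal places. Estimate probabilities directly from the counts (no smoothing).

malicious: (66/126) × (19/66) × (54/66) × (46/66) × (36/66) ≈ 0.0469035
benign: (60/126) × (7/60) × (7/60) × (30/60) × (6/60) ≈ 0.000324074
P(malicious | x) = 0.0469035 / 0.047227574 ≈ 0.993

0.993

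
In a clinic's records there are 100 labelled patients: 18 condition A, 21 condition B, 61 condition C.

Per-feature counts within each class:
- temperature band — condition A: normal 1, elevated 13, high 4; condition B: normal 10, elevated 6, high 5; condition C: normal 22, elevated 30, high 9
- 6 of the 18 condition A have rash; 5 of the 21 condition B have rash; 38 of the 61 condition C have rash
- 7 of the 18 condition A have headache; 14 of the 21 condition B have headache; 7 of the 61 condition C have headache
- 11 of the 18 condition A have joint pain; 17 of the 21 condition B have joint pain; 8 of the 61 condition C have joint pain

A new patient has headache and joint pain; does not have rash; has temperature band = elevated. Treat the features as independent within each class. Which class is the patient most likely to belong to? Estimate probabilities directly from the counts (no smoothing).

condition A: (18/100) × (13/18) × (12/18) × (7/18) × (11/18) ≈ 0.0205967
condition B: (21/100) × (6/21) × (16/21) × (14/21) × (17/21) ≈ 0.0246712
condition C: (61/100) × (30/61) × (23/61) × (7/61) × (8/61) ≈ 0.00170235
Highest score → condition B.

condition B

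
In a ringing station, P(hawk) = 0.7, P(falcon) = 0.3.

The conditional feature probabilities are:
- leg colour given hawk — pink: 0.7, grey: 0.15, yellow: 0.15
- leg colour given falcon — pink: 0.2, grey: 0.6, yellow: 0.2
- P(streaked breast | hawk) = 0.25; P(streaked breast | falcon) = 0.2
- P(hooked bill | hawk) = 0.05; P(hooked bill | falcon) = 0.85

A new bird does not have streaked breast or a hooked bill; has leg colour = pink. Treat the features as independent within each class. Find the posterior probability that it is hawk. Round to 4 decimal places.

0.9798

hawk: 0.7 × 0.7 × (1−0.25) × (1−0.05) = 0.349125
falcon: 0.3 × 0.2 × (1−0.2) × (1−0.85) = 0.0072
P(hawk | x) = 0.349125 / 0.356325 ≈ 0.9798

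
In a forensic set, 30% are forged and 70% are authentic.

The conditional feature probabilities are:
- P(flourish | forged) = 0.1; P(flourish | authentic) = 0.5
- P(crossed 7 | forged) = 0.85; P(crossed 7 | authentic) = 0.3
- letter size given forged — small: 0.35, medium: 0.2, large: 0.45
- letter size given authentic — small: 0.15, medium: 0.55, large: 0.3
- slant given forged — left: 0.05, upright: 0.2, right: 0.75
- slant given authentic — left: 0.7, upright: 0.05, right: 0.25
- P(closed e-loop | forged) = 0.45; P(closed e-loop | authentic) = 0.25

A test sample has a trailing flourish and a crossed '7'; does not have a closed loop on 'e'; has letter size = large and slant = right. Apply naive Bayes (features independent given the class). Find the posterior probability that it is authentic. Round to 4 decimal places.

forged: 0.3 × 0.1 × 0.85 × 0.45 × 0.75 × (1−0.45) = 0.0047334375
authentic: 0.7 × 0.5 × 0.3 × 0.3 × 0.25 × (1−0.25) = 0.00590625
P(authentic | x) = 0.00590625 / 0.0106396875 ≈ 0.5551

0.5551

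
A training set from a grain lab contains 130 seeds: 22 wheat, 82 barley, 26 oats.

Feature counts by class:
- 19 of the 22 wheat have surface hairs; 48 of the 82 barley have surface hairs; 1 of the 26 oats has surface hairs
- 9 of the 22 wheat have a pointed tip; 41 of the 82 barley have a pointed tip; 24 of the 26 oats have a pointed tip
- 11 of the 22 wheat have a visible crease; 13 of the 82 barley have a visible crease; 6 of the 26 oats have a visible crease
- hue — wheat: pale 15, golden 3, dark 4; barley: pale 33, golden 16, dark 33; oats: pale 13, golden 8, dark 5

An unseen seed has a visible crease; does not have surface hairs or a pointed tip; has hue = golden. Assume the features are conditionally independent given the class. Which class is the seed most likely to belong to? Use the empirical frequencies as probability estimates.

barley

wheat: (22/130) × (3/22) × (13/22) × (11/22) × (3/22) ≈ 0.000929752
barley: (82/130) × (34/82) × (41/82) × (13/82) × (16/82) ≈ 0.00404521
oats: (26/130) × (25/26) × (2/26) × (6/26) × (8/26) ≈ 0.00105038
Highest score → barley.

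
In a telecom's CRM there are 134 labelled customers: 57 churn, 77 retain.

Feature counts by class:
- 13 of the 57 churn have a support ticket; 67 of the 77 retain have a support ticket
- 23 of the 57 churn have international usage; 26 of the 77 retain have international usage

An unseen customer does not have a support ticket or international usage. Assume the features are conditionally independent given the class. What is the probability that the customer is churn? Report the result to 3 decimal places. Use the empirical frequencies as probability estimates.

0.798

churn: (57/134) × (44/57) × (34/57) ≈ 0.195863
retain: (77/134) × (10/77) × (51/77) ≈ 0.0494282
P(churn | x) = 0.195863 / 0.2452912 ≈ 0.798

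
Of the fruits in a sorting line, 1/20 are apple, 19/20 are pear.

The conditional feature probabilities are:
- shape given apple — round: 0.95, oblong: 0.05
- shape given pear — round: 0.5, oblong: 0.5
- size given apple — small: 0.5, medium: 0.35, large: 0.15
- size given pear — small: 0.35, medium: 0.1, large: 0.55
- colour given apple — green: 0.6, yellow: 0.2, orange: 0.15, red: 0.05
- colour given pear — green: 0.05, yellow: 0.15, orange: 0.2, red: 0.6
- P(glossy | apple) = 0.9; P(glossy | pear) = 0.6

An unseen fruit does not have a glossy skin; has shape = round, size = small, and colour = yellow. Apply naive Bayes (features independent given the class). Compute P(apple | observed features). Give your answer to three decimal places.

apple: 0.05 × 0.95 × 0.5 × 0.2 × (1−0.9) = 0.000475
pear: 0.95 × 0.5 × 0.35 × 0.15 × (1−0.6) = 0.009975
P(apple | x) = 0.000475 / 0.01045 ≈ 0.045

0.045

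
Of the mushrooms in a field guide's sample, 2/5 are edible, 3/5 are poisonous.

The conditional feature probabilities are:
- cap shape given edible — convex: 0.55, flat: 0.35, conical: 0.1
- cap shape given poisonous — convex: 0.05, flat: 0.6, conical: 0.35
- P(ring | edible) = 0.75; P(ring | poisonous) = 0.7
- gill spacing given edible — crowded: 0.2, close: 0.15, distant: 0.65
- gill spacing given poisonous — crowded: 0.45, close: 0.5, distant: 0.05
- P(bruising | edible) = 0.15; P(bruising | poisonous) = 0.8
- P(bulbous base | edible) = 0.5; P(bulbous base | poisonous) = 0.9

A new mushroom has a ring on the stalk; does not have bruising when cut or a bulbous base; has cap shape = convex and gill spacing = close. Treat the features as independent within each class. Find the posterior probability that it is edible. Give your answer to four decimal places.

0.9804

edible: 0.4 × 0.55 × 0.75 × 0.15 × (1−0.15) × (1−0.5) = 0.01051875
poisonous: 0.6 × 0.05 × 0.7 × 0.5 × (1−0.8) × (1−0.9) = 0.00021
P(edible | x) = 0.01051875 / 0.01072875 ≈ 0.9804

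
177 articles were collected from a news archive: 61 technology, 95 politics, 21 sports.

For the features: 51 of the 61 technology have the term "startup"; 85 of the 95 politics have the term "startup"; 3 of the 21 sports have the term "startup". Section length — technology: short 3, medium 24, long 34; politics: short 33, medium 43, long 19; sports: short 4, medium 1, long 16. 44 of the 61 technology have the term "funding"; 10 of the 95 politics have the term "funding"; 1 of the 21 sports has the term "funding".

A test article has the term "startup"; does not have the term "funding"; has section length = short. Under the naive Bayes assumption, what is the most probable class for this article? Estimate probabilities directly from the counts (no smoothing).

politics

technology: (61/177) × (51/61) × (3/61) × (17/61) ≈ 0.00394918
politics: (95/177) × (85/95) × (33/95) × (85/95) ≈ 0.149256
sports: (21/177) × (3/21) × (4/21) × (20/21) ≈ 0.00307468
Highest score → politics.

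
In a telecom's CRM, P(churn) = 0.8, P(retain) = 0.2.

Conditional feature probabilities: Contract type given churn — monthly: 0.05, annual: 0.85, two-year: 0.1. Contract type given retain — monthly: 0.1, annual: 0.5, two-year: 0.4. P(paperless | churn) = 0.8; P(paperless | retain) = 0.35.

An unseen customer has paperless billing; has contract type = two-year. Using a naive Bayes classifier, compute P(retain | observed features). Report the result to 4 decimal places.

0.3043

churn: 0.8 × 0.1 × 0.8 = 0.064
retain: 0.2 × 0.4 × 0.35 = 0.028
P(retain | x) = 0.028 / 0.092 ≈ 0.3043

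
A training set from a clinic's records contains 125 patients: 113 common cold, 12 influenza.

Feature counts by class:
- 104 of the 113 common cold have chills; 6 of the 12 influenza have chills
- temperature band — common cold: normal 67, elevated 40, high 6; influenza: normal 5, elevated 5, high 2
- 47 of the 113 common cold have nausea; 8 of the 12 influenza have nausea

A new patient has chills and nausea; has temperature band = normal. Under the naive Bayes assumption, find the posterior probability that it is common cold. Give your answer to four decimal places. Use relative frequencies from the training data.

0.9390

common cold: (113/125) × (104/113) × (67/113) × (47/113) ≈ 0.205182
influenza: (12/125) × (6/12) × (5/12) × (8/12) ≈ 0.0133333
P(common cold | x) = 0.205182 / 0.2185153 ≈ 0.9390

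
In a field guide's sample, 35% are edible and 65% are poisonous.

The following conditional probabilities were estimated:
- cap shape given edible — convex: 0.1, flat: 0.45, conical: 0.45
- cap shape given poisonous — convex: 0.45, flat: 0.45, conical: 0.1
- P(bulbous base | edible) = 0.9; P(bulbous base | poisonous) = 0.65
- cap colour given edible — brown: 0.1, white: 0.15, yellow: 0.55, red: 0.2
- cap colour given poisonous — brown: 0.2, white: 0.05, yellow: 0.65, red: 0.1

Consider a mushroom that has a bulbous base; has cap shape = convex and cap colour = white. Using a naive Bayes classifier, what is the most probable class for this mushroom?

edible: 0.35 × 0.1 × 0.9 × 0.15 = 0.004725
poisonous: 0.65 × 0.45 × 0.65 × 0.05 = 0.00950625
Highest score → poisonous.

poisonous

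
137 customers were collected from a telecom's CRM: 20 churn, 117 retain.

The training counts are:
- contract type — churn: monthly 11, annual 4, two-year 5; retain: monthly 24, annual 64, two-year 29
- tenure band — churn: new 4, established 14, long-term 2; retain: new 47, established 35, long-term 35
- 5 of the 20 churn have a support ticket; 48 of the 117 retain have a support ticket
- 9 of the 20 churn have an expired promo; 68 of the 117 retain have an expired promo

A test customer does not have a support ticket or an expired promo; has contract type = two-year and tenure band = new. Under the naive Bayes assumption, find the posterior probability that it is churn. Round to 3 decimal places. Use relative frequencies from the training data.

0.125

churn: (20/137) × (5/20) × (4/20) × (15/20) × (11/20) ≈ 0.00301095
retain: (117/137) × (29/117) × (47/117) × (69/117) × (49/117) ≈ 0.0210021
P(churn | x) = 0.00301095 / 0.02401305 ≈ 0.125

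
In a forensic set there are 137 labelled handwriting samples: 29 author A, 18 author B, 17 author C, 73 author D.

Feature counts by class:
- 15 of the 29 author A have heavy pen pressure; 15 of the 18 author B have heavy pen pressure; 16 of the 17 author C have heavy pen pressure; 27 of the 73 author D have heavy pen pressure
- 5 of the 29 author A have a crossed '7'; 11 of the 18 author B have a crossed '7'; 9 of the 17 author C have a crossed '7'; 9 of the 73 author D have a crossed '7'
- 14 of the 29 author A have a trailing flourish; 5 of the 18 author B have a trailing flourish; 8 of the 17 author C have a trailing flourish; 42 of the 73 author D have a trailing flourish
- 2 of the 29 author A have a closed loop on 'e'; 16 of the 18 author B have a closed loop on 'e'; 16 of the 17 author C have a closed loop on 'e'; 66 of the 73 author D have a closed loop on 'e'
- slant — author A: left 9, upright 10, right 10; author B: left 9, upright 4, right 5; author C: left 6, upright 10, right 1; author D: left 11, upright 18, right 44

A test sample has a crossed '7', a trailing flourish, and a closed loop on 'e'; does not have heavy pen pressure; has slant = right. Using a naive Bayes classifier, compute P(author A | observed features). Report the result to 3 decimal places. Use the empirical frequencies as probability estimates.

author A: (29/137) × (14/29) × (5/29) × (14/29) × (2/29) × (10/29) ≈ 0.000202276
author B: (18/137) × (3/18) × (11/18) × (5/18) × (16/18) × (5/18) ≈ 0.000917832
author C: (17/137) × (1/17) × (9/17) × (8/17) × (16/17) × (1/17) ≈ 0.000100678
author D: (73/137) × (46/73) × (9/73) × (42/73) × (66/73) × (44/73) ≈ 0.0129788
P(author A | x) = 0.000202276 / 0.014199586 ≈ 0.014

0.014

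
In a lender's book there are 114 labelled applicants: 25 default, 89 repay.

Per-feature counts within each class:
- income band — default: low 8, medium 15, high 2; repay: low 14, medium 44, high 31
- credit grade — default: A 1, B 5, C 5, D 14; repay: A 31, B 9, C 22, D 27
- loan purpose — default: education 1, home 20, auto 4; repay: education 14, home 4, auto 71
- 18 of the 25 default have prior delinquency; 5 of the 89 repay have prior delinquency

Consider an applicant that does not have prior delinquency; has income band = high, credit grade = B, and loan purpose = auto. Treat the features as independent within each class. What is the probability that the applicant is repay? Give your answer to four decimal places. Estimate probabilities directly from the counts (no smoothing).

0.9925

default: (25/114) × (2/25) × (5/25) × (4/25) × (7/25) ≈ 0.000157193
repay: (89/114) × (31/89) × (9/89) × (71/89) × (84/89) ≈ 0.0207046
P(repay | x) = 0.0207046 / 0.020861793 ≈ 0.9925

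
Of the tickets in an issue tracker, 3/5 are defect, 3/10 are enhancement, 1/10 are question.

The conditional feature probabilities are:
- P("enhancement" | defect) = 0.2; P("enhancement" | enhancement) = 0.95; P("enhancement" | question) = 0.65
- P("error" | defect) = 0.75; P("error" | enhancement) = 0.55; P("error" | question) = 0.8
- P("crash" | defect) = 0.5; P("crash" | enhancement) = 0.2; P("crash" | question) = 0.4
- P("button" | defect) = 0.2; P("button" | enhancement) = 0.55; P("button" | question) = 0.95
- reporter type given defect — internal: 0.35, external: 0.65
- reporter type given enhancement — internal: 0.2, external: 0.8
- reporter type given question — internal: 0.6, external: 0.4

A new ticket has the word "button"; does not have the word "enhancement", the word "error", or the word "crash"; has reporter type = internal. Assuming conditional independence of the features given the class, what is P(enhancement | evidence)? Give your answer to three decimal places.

0.083

defect: 0.6 × (1−0.2) × (1−0.75) × (1−0.5) × 0.2 × 0.35 = 0.0042
enhancement: 0.3 × (1−0.95) × (1−0.55) × (1−0.2) × 0.55 × 0.2 = 0.000594
question: 0.1 × (1−0.65) × (1−0.8) × (1−0.4) × 0.95 × 0.6 = 0.002394
P(enhancement | x) = 0.000594 / 0.007188 ≈ 0.083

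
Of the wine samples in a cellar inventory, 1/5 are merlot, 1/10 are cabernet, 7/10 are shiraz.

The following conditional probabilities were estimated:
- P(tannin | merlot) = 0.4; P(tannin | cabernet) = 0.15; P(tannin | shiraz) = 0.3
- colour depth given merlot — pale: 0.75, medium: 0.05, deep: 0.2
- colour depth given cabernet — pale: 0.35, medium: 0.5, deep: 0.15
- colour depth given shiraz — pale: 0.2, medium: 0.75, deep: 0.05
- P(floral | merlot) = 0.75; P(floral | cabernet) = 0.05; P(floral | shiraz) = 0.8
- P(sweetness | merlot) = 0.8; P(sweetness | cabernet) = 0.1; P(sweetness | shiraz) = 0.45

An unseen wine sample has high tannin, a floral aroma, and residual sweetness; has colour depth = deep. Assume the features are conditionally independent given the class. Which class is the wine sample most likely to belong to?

merlot: 0.2 × 0.4 × 0.2 × 0.75 × 0.8 = 0.0096
cabernet: 0.1 × 0.15 × 0.15 × 0.05 × 0.1 = 0.00001125
shiraz: 0.7 × 0.3 × 0.05 × 0.8 × 0.45 = 0.00378
Highest score → merlot.

merlot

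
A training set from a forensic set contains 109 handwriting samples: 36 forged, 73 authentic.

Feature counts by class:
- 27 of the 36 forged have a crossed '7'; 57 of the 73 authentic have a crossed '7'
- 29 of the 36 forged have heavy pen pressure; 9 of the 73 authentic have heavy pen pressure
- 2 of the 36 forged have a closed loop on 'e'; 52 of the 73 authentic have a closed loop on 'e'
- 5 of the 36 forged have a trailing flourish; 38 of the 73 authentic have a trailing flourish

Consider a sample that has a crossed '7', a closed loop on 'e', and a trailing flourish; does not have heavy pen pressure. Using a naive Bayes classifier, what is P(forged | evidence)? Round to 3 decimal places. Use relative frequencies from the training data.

forged: (36/109) × (27/36) × (7/36) × (2/36) × (5/36) ≈ 0.000371645
authentic: (73/109) × (57/73) × (64/73) × (52/73) × (38/73) ≈ 0.169999
P(forged | x) = 0.000371645 / 0.170370645 ≈ 0.002

0.002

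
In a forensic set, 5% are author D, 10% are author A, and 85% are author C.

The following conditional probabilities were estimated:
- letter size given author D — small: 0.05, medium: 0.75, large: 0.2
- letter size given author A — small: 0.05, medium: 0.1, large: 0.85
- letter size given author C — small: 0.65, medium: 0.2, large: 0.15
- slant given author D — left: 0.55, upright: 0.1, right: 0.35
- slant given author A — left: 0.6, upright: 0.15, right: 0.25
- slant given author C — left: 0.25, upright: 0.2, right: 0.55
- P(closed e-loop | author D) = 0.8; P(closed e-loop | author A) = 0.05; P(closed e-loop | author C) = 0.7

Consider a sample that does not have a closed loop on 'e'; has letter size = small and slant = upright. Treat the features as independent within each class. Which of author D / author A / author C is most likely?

author C

author D: 0.05 × 0.05 × 0.1 × (1−0.8) = 0.00005
author A: 0.1 × 0.05 × 0.15 × (1−0.05) = 0.0007125
author C: 0.85 × 0.65 × 0.2 × (1−0.7) = 0.03315
Highest score → author C.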